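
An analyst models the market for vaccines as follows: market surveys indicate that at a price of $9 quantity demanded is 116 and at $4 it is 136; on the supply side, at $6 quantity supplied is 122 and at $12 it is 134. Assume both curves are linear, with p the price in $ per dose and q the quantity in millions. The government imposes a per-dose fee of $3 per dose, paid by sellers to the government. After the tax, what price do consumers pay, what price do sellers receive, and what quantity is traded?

Consumers pay $8; sellers receive $5; quantity = 120.

Demand slope: (136 − 116)/(4 − 9) = -4, so qd = 152 − 4p.
Supply slope: (134 − 122)/(12 − 6) = 2, so qs = 2p + 110.
Without the tax, 152 − 4p = 2p + 110 gives 6p = 42, so p* = $7 and q* = 124.
With the tax collected from sellers, supply shifts: qs = 2(p − 3) + 110.
Solving gives q = 120 with consumers paying $8 and sellers receiving $5 (the $3 wedge).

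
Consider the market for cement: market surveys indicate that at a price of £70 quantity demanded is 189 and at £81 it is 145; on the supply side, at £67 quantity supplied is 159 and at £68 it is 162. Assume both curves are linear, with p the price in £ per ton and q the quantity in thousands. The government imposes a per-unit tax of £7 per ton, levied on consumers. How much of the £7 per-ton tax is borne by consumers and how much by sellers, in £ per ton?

Consumers bear £3 per ton; sellers bear £4 per ton.

Demand slope: (145 − 189)/(81 − 70) = -4, so qd = 469 − 4p.
Supply slope: (162 − 159)/(68 − 67) = 3, so qs = 3p − 42.
Before the tax: set 469 − 4p = 3p − 42 → p* = £73, q* = 177.
With the tax collected from consumers, demand (in seller-price terms) shifts: qd = 469 − 4(p + 7).
Solving gives q = 165 with consumers paying £76 and sellers receiving £69 (the £7 wedge).
Burden on consumers: £3; on sellers: £4. (They sum to £7.)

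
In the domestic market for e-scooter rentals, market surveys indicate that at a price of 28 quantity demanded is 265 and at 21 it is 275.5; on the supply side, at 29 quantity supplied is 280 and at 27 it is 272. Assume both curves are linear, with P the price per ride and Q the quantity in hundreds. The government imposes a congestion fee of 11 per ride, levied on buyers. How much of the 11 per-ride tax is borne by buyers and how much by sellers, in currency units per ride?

Buyers bear 8 per ride; sellers bear 3 per ride.

Demand slope: (275.5 − 265)/(21 − 28) = -1.5, so Qd = 307 − 1.5P.
Supply slope: (272 − 280)/(27 − 29) = 4, so Qs = 4P + 164.
Before the tax: set 307 − 1.5P = 4P + 164 → P* = 26, Q* = 268.
With the tax collected from buyers, demand (in seller-price terms) shifts: Qd = 307 − 1.5(P + 11).
Solving gives Q = 256 with buyers paying 34 and sellers receiving 23 (the 11 wedge).
Burden on buyers: 8; on sellers: 3. (They sum to 11.)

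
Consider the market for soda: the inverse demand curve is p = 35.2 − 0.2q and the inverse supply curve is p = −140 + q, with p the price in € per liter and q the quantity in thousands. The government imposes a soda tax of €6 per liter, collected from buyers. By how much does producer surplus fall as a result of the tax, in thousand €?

Rewrite in direct form: qd = 176 − 5p and qs = p + 140.
Without the tax, 176 − 5p = p + 140 gives 6p = 36, so p* = €6 and q* = 146.
With the tax collected from buyers, demand (in seller-price terms) shifts: qd = 176 − 5(p + 6).
New equilibrium: buyers pay €7, suppliers receive €1, q = 141. (Wedge: pb − ps = 6.)
ΔPS is the trapezoid between Q = 141 and Q = 146 of height €5: ½ · (146 + 141) · 5 = €717.5.

Producer surplus falls by €717.5 thousand.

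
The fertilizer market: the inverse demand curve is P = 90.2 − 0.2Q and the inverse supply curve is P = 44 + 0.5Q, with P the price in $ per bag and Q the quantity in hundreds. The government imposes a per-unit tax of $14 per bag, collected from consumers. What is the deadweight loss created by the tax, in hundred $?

Deadweight loss = $140 hundred.

Inverting to Q(P) form: Qd = 451 − 5P; Qs = 2P − 88.
Without the tax, 451 − 5P = 2P − 88 gives 7P = 539, so P* = $77 and Q* = 66.
With the tax collected from consumers, demand (in seller-price terms) shifts: Qd = 451 − 5(P + 14).
Solving gives Q = 46 with consumers paying $81 and suppliers receiving $67 (the $14 wedge).
Quantity falls by |ΔQ| = |66 − 46| = 20.
DWL = ½ · t · |ΔQ| = ½ · 14 · 20 = $140.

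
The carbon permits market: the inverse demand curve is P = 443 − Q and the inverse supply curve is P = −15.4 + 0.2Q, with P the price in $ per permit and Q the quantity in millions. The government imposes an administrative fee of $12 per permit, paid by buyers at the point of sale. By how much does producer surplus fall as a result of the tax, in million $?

Producer surplus falls by $754 million.

Inverting to Q(P) form: Qd = 443 − P; Qs = 5P + 77.
Before the tax: set 443 − P = 5P + 77 → P* = $61, Q* = 382.
With the tax collected from buyers, demand (in seller-price terms) shifts: Qd = 443 − (P + 12).
Solving gives Q = 372 with buyers paying $71 and producers receiving $59 (the $12 wedge).
ΔPS is the trapezoid between Q = 372 and Q = 382 of height $2: ½ · (382 + 372) · 2 = $754.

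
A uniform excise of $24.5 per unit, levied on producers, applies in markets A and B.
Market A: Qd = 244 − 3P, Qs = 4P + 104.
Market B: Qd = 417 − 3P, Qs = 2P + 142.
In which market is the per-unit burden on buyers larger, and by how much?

Market A, by $4.2.

Market A: pre-tax P* = $20, Q* = 184; post-tax Q = 142; per-unit burden on buyers = $14.
Market B: pre-tax P* = $55, Q* = 252; post-tax Q = 222.6; per-unit burden on buyers = $9.8.
Difference: $14 vs $9.8 → market A is larger by $4.2.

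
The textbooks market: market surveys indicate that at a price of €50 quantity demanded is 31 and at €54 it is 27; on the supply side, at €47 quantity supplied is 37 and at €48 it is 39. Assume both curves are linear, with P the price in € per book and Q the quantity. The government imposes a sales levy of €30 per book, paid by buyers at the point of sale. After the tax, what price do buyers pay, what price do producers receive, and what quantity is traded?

Buyers pay €66; producers receive €36; quantity = 15.

Demand slope: (27 − 31)/(54 − 50) = -1, so Qd = 81 − P.
Supply slope: (39 − 37)/(48 − 47) = 2, so Qs = 2P − 57.
Without the tax, 81 − P = 2P − 57 gives 3P = 138, so P* = €46 and Q* = 35.
With the tax collected from buyers, demand (in seller-price terms) shifts: Qd = 81 − (P + 30).
New equilibrium: buyers pay €66, producers receive €36, Q = 15. (Wedge: Pb − Ps = 30.)
The less price-elastic side of the market bears the larger share of a per-unit tax.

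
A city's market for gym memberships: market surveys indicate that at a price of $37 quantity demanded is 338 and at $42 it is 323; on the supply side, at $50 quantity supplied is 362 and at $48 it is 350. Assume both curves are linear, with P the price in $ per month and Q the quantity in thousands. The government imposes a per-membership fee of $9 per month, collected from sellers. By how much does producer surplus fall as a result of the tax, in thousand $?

Producer surplus falls by $933 thousand.

Demand slope: (323 − 338)/(42 − 37) = -3, so Qd = 449 − 3P.
Supply slope: (350 − 362)/(48 − 50) = 6, so Qs = 6P + 62.
Before the tax: set 449 − 3P = 6P + 62 → P* = $43, Q* = 320.
With the tax collected from sellers, supply shifts: Qs = 6(P − 9) + 62.
New equilibrium: buyers pay $49, sellers receive $40, Q = 302. (Wedge: Pb − Ps = 9.)
ΔPS is the trapezoid between Q = 302 and Q = 320 of height $3: ½ · (320 + 302) · 3 = $933.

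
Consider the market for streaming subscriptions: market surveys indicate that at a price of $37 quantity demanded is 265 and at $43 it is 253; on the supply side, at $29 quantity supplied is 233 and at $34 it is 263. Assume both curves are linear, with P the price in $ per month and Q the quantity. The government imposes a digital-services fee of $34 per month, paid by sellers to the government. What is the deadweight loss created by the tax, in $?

Deadweight loss = $867.

Demand slope: (253 − 265)/(43 − 37) = -2, so Qd = 339 − 2P.
Supply slope: (263 − 233)/(34 − 29) = 6, so Qs = 6P + 59.
Before the tax: set 339 − 2P = 6P + 59 → P* = $35, Q* = 269.
With the tax collected from sellers, supply shifts: Qs = 6(P − 34) + 59.
New equilibrium: buyers pay $60.5, sellers receive $26.5, Q = 218. (Wedge: Pb − Ps = 34.)
Quantity falls by |ΔQ| = |269 − 218| = 51.
DWL = ½ · t · |ΔQ| = ½ · 34 · 51 = $867.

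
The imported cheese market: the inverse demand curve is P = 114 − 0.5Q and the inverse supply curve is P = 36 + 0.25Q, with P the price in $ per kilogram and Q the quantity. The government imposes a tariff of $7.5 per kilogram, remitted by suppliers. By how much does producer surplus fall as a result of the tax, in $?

Producer surplus falls by $247.5.

Rewrite in direct form: Qd = 228 − 2P and Qs = 4P − 144.
Before the tax: set 228 − 2P = 4P − 144 → P* = $62, Q* = 104.
With the tax collected from suppliers, supply shifts: Qs = 4(P − 7.5) − 144.
New equilibrium: consumers pay $67, suppliers receive $59.5, Q = 94. (Wedge: Pb − Ps = 7.5.)
ΔPS is the trapezoid between Q = 94 and Q = 104 of height $2.5: ½ · (104 + 94) · 2.5 = $247.5.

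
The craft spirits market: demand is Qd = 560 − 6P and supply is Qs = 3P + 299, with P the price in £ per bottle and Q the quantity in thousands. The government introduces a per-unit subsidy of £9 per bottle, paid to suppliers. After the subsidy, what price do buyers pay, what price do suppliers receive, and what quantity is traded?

Buyers pay £26; suppliers receive £35; quantity = 404.

Before the subsidy: set 560 − 6P = 3P + 299 → P* = £29, Q* = 386.
With a per-unit subsidy paid to suppliers, each receives P + 9 per unit sold, so supply becomes Qs = 3(P + 9) + 299.
Solving gives Q = 404 with buyers paying £26 and suppliers receiving £35 (the £9 wedge).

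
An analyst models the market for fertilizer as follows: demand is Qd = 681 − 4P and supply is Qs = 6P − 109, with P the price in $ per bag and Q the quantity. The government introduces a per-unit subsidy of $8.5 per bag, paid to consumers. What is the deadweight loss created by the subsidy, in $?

Deadweight loss = $86.7.

Without the subsidy, 681 − 4P = 6P − 109 gives 10P = 790, so P* = $79 and Q* = 365.
With a per-unit subsidy paid to consumers, each effectively pays P − 8.5, so demand becomes Qd = 681 − 4(P − 8.5).
Solving gives Q = 385.4 with consumers paying $73.9 and suppliers receiving $82.4 (the $8.5 wedge).
Quantity rises by |ΔQ| = |365 − 385.4| = 20.4.
DWL = ½ · t · |ΔQ| = ½ · 8.5 · 20.4 = $86.7.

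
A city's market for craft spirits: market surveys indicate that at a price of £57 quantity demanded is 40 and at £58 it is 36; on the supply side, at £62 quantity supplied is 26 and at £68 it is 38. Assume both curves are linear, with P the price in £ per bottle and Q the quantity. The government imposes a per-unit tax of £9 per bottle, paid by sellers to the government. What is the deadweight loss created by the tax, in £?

Demand slope: (36 − 40)/(58 − 57) = -4, so Qd = 268 − 4P.
Supply slope: (38 − 26)/(68 − 62) = 2, so Qs = 2P − 98.
Without the tax, 268 − 4P = 2P − 98 gives 6P = 366, so P* = £61 and Q* = 24.
With the tax collected from sellers, supply shifts: Qs = 2(P − 9) − 98.
New equilibrium: buyers pay £64, sellers receive £55, Q = 12. (Wedge: Pb − Ps = 9.)
Quantity falls by |ΔQ| = |24 − 12| = 12.
DWL = ½ · t · |ΔQ| = ½ · 9 · 12 = £54.

Deadweight loss = £54.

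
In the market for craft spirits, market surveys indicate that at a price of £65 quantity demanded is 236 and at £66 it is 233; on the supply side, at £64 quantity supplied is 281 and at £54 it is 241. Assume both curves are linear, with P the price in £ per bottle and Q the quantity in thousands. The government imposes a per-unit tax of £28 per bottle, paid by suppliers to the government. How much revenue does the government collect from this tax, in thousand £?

Tax revenue = £5852 thousand.

Demand slope: (233 − 236)/(66 − 65) = -3, so Qd = 431 − 3P.
Supply slope: (241 − 281)/(54 − 64) = 4, so Qs = 4P + 25.
Before the tax: set 431 − 3P = 4P + 25 → P* = £58, Q* = 257.
With the tax collected from suppliers, supply shifts: Qs = 4(P − 28) + 25.
Solving gives Q = 209 with buyers paying £74 and suppliers receiving £46 (the £28 wedge).
Revenue = t · Q = 28 · 209 = £5852.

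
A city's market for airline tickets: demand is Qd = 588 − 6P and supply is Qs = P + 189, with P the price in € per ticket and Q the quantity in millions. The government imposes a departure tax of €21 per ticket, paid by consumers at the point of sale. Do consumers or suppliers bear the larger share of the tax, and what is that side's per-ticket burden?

Suppliers bear the larger share: €18 per ticket.

Before the tax: set 588 − 6P = P + 189 → P* = €57, Q* = 246.
With the tax collected from consumers, demand (in seller-price terms) shifts: Qd = 588 − 6(P + 21).
New equilibrium: consumers pay €60, suppliers receive €39, Q = 228. (Wedge: Pb − Ps = 21.)
Per-ticket burden: consumers €3, suppliers €18.
Suppliers take the larger share because supply is less price-elastic here (demand slope 6 vs supply slope 1).
The less price-elastic side of the market bears the larger share of a per-unit tax.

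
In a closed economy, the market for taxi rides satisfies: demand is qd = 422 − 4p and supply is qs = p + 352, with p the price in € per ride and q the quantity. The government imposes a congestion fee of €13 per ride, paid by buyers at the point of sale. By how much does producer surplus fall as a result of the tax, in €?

Before the tax: set 422 − 4p = p + 352 → p* = €14, q* = 366.
With the tax collected from buyers, demand (in seller-price terms) shifts: qd = 422 − 4(p + 13).
Solving gives q = 355.6 with buyers paying €16.6 and suppliers receiving €3.6 (the €13 wedge).
ΔPS is the trapezoid between Q = 355.6 and Q = 366 of height €10.4: ½ · (366 + 355.6) · 10.4 = €3752.32.

Producer surplus falls by €3752.32.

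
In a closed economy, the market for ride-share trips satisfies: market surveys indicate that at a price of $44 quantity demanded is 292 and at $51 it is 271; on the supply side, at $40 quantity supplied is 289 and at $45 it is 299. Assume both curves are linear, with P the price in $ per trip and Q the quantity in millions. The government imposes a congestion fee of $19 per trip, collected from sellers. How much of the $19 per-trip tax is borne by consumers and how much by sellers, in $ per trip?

Demand slope: (271 − 292)/(51 − 44) = -3, so Qd = 424 − 3P.
Supply slope: (299 − 289)/(45 − 40) = 2, so Qs = 2P + 209.
Without the tax, 424 − 3P = 2P + 209 gives 5P = 215, so P* = $43 and Q* = 295.
With the tax collected from sellers, supply shifts: Qs = 2(P − 19) + 209.
Solving gives Q = 272.2 with consumers paying $50.6 and sellers receiving $31.6 (the $19 wedge).
Burden on consumers: $7.6; on sellers: $11.4. (They sum to $19.)

Consumers bear $7.6 per trip; sellers bear $11.4 per trip.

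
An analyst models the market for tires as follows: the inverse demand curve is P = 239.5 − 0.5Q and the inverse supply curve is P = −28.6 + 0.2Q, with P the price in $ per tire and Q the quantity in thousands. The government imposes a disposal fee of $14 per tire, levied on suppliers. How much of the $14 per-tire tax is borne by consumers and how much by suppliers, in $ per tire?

Inverting to Q(P) form: Qd = 479 − 2P; Qs = 5P + 143.
Without the tax, 479 − 2P = 5P + 143 gives 7P = 336, so P* = $48 and Q* = 383.
With the tax collected from suppliers, supply shifts: Qs = 5(P − 14) + 143.
New equilibrium: consumers pay $58, suppliers receive $44, Q = 363. (Wedge: Pb − Ps = 14.)
Burden on consumers: $10; on suppliers: $4. (They sum to $14.)

Consumers bear $10 per tire; suppliers bear $4 per tire.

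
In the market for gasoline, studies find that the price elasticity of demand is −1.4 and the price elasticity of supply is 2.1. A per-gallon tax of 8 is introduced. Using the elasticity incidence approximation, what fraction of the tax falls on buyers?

Incidence ratio: buyers' share ≈ εs / (εs + |εd|) = 2.1 / (2.1 + 1.4) = 0.6.
Supply is the more elastic side, so buyers bear the larger share.

Buyers' share ≈ 0.6.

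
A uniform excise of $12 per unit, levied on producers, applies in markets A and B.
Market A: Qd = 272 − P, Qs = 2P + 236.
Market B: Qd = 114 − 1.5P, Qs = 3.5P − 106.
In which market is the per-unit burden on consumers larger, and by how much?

Market A: pre-tax P* = $12, Q* = 260; post-tax Q = 252; per-unit burden on consumers = $8.
Market B: pre-tax P* = $44, Q* = 48; post-tax Q = 35.4; per-unit burden on consumers = $8.4.
Difference: $8 vs $8.4 → market B is larger by $0.4.

Market B, by $0.4.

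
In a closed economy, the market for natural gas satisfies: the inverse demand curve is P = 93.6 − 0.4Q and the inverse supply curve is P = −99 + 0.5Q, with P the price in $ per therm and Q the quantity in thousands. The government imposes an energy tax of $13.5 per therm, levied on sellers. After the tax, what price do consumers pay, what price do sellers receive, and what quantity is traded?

Rewrite in direct form: Qd = 234 − 2.5P and Qs = 2P + 198.
Without the tax, 234 − 2.5P = 2P + 198 gives 4.5P = 36, so P* = $8 and Q* = 214.
With the tax collected from sellers, supply shifts: Qs = 2(P − 13.5) + 198.
New equilibrium: consumers pay $14, sellers receive $0.5, Q = 199. (Wedge: Pb − Ps = 13.5.)
The less price-elastic side of the market bears the larger share of a per-unit tax.

Consumers pay $14; sellers receive $0.5; quantity = 199.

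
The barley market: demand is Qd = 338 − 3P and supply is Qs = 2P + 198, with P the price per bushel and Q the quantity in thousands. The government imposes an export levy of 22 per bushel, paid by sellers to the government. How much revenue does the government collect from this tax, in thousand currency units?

Without the tax, 338 − 3P = 2P + 198 gives 5P = 140, so P* = 28 and Q* = 254.
With the tax collected from sellers, supply shifts: Qs = 2(P − 22) + 198.
Solving gives Q = 227.6 with consumers paying 36.8 and sellers receiving 14.8 (the 22 wedge).
Revenue = t · Q = 22 · 227.6 = 5007.2.

Tax revenue = 5007.2 thousand.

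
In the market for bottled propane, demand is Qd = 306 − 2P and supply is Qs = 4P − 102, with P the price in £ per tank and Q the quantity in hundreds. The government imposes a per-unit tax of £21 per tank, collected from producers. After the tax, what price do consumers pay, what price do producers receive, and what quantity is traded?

Consumers pay £82; producers receive £61; quantity = 142.

Without the tax, 306 − 2P = 4P − 102 gives 6P = 408, so P* = £68 and Q* = 170.
With the tax collected from producers, supply shifts: Qs = 4(P − 21) − 102.
New equilibrium: consumers pay £82, producers receive £61, Q = 142. (Wedge: Pb − Ps = 21.)
The less price-elastic side of the market bears the larger share of a per-unit tax.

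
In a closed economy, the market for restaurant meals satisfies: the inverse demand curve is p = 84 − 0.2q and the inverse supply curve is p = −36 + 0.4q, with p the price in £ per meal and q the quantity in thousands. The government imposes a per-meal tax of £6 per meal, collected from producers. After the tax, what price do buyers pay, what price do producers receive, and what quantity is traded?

Rewrite in direct form: qd = 420 − 5p and qs = 2.5p + 90.
Before the tax: set 420 − 5p = 2.5p + 90 → p* = £44, q* = 200.
With the tax collected from producers, supply shifts: qs = 2.5(p − 6) + 90.
New equilibrium: buyers pay £46, producers receive £40, q = 190. (Wedge: pb − ps = 6.)
The less price-elastic side of the market bears the larger share of a per-unit tax.

Buyers pay £46; producers receive £40; quantity = 190.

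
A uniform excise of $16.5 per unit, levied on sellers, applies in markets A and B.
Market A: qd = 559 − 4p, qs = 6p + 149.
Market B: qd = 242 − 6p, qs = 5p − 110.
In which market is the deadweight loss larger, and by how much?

Market A: pre-tax p* = $41, q* = 395; post-tax q = 355.4; deadweight loss = $326.7.
Market B: pre-tax p* = $32, q* = 50; post-tax q = 5; deadweight loss = $371.25.
Difference: $326.7 vs $371.25 → market B is larger by $44.55.

Market B, by $44.55.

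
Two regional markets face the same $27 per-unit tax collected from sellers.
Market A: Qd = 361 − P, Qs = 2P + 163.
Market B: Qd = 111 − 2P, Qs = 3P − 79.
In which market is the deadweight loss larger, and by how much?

Market A: pre-tax P* = $66, Q* = 295; post-tax Q = 277; deadweight loss = $243.
Market B: pre-tax P* = $38, Q* = 35; post-tax Q = 2.6; deadweight loss = $437.4.
Difference: $243 vs $437.4 → market B is larger by $194.4.

Market B, by $194.4.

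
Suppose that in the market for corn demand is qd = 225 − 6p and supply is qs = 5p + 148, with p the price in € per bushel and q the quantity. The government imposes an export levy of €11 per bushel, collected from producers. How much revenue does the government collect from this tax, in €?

Tax revenue = €1683.

Without the tax, 225 − 6p = 5p + 148 gives 11p = 77, so p* = €7 and q* = 183.
With the tax collected from producers, supply shifts: qs = 5(p − 11) + 148.
Solving gives q = 153 with buyers paying €12 and producers receiving €1 (the €11 wedge).
Revenue = t · Q = 11 · 153 = €1683.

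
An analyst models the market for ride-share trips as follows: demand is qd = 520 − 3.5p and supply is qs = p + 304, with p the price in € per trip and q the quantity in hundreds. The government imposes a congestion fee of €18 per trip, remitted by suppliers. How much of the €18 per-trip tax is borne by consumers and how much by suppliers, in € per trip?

Without the tax, 520 − 3.5p = p + 304 gives 4.5p = 216, so p* = €48 and q* = 352.
With the tax collected from suppliers, supply shifts: qs = (p − 18) + 304.
New equilibrium: consumers pay €52, suppliers receive €34, q = 338. (Wedge: pb − ps = 18.)
Burden on consumers: €4; on suppliers: €14. (They sum to €18.)
The less price-elastic side of the market bears the larger share of a per-unit tax.

Consumers bear €4 per trip; suppliers bear €14 per trip.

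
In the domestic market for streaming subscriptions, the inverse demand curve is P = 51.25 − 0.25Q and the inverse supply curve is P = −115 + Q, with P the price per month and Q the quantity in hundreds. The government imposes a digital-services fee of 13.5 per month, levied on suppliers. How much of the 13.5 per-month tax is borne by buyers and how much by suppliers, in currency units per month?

Rewrite in direct form: Qd = 205 − 4P and Qs = P + 115.
Before the tax: set 205 − 4P = P + 115 → P* = 18, Q* = 133.
With the tax collected from suppliers, supply shifts: Qs = (P − 13.5) + 115.
Solving gives Q = 122.2 with buyers paying 20.7 and suppliers receiving 7.2 (the 13.5 wedge).
Burden on buyers: 2.7; on suppliers: 10.8. (They sum to 13.5.)
The less price-elastic side of the market bears the larger share of a per-unit tax.

Buyers bear 2.7 per month; suppliers bear 10.8 per month.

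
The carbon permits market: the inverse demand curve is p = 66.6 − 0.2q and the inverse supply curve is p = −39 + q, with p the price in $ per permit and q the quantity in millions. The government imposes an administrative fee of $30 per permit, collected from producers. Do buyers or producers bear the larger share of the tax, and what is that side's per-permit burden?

Producers bear the larger share: $25 per permit.

Rewrite in direct form: qd = 333 − 5p and qs = p + 39.
Without the tax, 333 − 5p = p + 39 gives 6p = 294, so p* = $49 and q* = 88.
With the tax collected from producers, supply shifts: qs = (p − 30) + 39.
Solving gives q = 63 with buyers paying $54 and producers receiving $24 (the $30 wedge).
Per-permit burden: buyers $5, producers $25.
Producers take the larger share because supply is less price-elastic here (demand slope 5 vs supply slope 1).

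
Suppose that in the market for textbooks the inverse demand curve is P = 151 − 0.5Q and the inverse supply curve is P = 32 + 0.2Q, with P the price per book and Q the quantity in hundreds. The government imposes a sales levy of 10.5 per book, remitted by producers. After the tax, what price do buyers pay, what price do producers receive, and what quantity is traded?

Rewrite in direct form: Qd = 302 − 2P and Qs = 5P − 160.
Without the tax, 302 − 2P = 5P − 160 gives 7P = 462, so P* = 66 and Q* = 170.
With the tax collected from producers, supply shifts: Qs = 5(P − 10.5) − 160.
New equilibrium: buyers pay 73.5, producers receive 63, Q = 155. (Wedge: Pb − Ps = 10.5.)

Buyers pay 73.5; producers receive 63; quantity = 155.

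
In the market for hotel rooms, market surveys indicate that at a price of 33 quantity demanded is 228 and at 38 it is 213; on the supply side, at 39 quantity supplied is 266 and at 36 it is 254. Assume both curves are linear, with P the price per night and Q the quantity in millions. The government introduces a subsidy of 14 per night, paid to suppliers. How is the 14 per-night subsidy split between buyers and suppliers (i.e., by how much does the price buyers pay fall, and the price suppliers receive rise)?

Buyers gain 8 per night; suppliers gain 6 per night.

Demand slope: (213 − 228)/(38 − 33) = -3, so Qd = 327 − 3P.
Supply slope: (254 − 266)/(36 − 39) = 4, so Qs = 4P + 110.
Without the subsidy, 327 − 3P = 4P + 110 gives 7P = 217, so P* = 31 and Q* = 234.
With a per-unit subsidy paid to suppliers, each receives P + 14 per unit sold, so supply becomes Qs = 4(P + 14) + 110.
New equilibrium: buyers pay 23, suppliers receive 37, Q = 258. (Wedge: Pb − Ps = −14.)
Gain to buyers: 8; to suppliers: 6. (They sum to 14.)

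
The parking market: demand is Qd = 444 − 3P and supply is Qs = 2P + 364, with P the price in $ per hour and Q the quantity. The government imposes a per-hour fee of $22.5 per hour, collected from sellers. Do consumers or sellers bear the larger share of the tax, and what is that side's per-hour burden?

Sellers bear the larger share: $13.5 per hour.

Before the tax: set 444 − 3P = 2P + 364 → P* = $16, Q* = 396.
With the tax collected from sellers, supply shifts: Qs = 2(P − 22.5) + 364.
New equilibrium: consumers pay $25, sellers receive $2.5, Q = 369. (Wedge: Pb − Ps = 22.5.)
Per-hour burden: consumers $9, sellers $13.5.
Sellers take the larger share because supply is less price-elastic here (demand slope 3 vs supply slope 2).
The less price-elastic side of the market bears the larger share of a per-unit tax.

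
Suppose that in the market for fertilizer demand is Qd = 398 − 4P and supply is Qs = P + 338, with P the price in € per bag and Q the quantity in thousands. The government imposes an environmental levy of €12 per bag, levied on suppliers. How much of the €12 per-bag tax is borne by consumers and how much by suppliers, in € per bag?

Consumers bear €2.4 per bag; suppliers bear €9.6 per bag.

Without the tax, 398 − 4P = P + 338 gives 5P = 60, so P* = €12 and Q* = 350.
With the tax collected from suppliers, supply shifts: Qs = (P − 12) + 338.
Solving gives Q = 340.4 with consumers paying €14.4 and suppliers receiving €2.4 (the €12 wedge).
Burden on consumers: €2.4; on suppliers: €9.6. (They sum to €12.)
The less price-elastic side of the market bears the larger share of a per-unit tax.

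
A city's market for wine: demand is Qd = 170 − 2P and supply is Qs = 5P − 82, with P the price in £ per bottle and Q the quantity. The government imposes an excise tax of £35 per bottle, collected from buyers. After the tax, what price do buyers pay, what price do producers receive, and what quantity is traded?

Before the tax: set 170 − 2P = 5P − 82 → P* = £36, Q* = 98.
With the tax collected from buyers, demand (in seller-price terms) shifts: Qd = 170 − 2(P + 35).
New equilibrium: buyers pay £61, producers receive £26, Q = 48. (Wedge: Pb − Ps = 35.)

Buyers pay £61; producers receive £26; quantity = 48.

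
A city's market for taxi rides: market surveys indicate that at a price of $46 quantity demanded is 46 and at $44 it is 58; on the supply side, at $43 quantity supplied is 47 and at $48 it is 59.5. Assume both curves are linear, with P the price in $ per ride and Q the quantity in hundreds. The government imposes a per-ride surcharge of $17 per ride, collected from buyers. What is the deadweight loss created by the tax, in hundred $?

Deadweight loss = $255 hundred.

Demand slope: (58 − 46)/(44 − 46) = -6, so Qd = 322 − 6P.
Supply slope: (59.5 − 47)/(48 − 43) = 2.5, so Qs = 2.5P − 60.5.
Before the tax: set 322 − 6P = 2.5P − 60.5 → P* = $45, Q* = 52.
With the tax collected from buyers, demand (in seller-price terms) shifts: Qd = 322 − 6(P + 17).
New equilibrium: buyers pay $50, suppliers receive $33, Q = 22. (Wedge: Pb − Ps = 17.)
Quantity falls by |ΔQ| = |52 − 22| = 30.
DWL = ½ · t · |ΔQ| = ½ · 17 · 30 = $255.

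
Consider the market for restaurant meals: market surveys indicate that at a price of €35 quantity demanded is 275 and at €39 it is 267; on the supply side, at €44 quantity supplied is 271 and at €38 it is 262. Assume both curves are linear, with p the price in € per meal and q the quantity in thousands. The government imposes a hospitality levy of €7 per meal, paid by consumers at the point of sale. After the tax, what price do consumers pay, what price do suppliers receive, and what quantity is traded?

Demand slope: (267 − 275)/(39 − 35) = -2, so qd = 345 − 2p.
Supply slope: (262 − 271)/(38 − 44) = 1.5, so qs = 1.5p + 205.
Without the tax, 345 − 2p = 1.5p + 205 gives 3.5p = 140, so p* = €40 and q* = 265.
With the tax collected from consumers, demand (in seller-price terms) shifts: qd = 345 − 2(p + 7).
Solving gives q = 259 with consumers paying €43 and suppliers receiving €36 (the €7 wedge).

Consumers pay €43; suppliers receive €36; quantity = 259.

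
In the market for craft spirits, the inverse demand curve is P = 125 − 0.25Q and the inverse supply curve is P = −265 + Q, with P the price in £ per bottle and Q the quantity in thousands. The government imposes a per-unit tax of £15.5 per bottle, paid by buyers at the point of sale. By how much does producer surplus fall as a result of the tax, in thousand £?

Producer surplus falls by £3791.92 thousand.

Rewrite in direct form: Qd = 500 − 4P and Qs = P + 265.
Before the tax: set 500 − 4P = P + 265 → P* = £47, Q* = 312.
With the tax collected from buyers, demand (in seller-price terms) shifts: Qd = 500 − 4(P + 15.5).
New equilibrium: buyers pay £50.1, sellers receive £34.6, Q = 299.6. (Wedge: Pb − Ps = 15.5.)
ΔPS is the trapezoid between Q = 299.6 and Q = 312 of height £12.4: ½ · (312 + 299.6) · 12.4 = £3791.92.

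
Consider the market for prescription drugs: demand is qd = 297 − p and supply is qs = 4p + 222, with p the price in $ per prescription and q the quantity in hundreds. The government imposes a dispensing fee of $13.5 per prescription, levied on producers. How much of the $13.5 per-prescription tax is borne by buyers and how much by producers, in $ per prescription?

Buyers bear $10.8 per prescription; producers bear $2.7 per prescription.

Without the tax, 297 − p = 4p + 222 gives 5p = 75, so p* = $15 and q* = 282.
With the tax collected from producers, supply shifts: qs = 4(p − 13.5) + 222.
New equilibrium: buyers pay $25.8, producers receive $12.3, q = 271.2. (Wedge: pb − ps = 13.5.)
Burden on buyers: $10.8; on producers: $2.7. (They sum to $13.5.)
The less price-elastic side of the market bears the larger share of a per-unit tax.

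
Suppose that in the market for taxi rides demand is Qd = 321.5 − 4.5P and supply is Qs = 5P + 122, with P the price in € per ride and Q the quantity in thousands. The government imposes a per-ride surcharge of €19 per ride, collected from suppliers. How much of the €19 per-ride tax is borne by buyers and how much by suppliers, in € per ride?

Buyers bear €10 per ride; suppliers bear €9 per ride.

Without the tax, 321.5 − 4.5P = 5P + 122 gives 9.5P = 199.5, so P* = €21 and Q* = 227.
With the tax collected from suppliers, supply shifts: Qs = 5(P − 19) + 122.
Solving gives Q = 182 with buyers paying €31 and suppliers receiving €12 (the €19 wedge).
Burden on buyers: €10; on suppliers: €9. (They sum to €19.)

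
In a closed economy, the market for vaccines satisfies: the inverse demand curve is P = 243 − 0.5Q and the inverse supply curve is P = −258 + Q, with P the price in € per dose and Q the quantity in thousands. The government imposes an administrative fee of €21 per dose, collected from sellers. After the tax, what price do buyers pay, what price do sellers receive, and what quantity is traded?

Buyers pay €83; sellers receive €62; quantity = 320.

Rewrite in direct form: Qd = 486 − 2P and Qs = P + 258.
Without the tax, 486 − 2P = P + 258 gives 3P = 228, so P* = €76 and Q* = 334.
With the tax collected from sellers, supply shifts: Qs = (P − 21) + 258.
Solving gives Q = 320 with buyers paying €83 and sellers receiving €62 (the €21 wedge).
The less price-elastic side of the market bears the larger share of a per-unit tax.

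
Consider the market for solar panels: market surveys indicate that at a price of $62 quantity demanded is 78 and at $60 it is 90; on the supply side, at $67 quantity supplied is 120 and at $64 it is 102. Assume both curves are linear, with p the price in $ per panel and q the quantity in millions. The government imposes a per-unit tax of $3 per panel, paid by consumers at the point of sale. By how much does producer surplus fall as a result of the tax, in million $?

Demand slope: (90 − 78)/(60 − 62) = -6, so qd = 450 − 6p.
Supply slope: (102 − 120)/(64 − 67) = 6, so qs = 6p − 282.
Before the tax: set 450 − 6p = 6p − 282 → p* = $61, q* = 84.
With the tax collected from consumers, demand (in seller-price terms) shifts: qd = 450 − 6(p + 3).
Solving gives q = 75 with consumers paying $62.5 and suppliers receiving $59.5 (the $3 wedge).
ΔPS is the trapezoid between Q = 75 and Q = 84 of height $1.5: ½ · (84 + 75) · 1.5 = $119.25.

Producer surplus falls by $119.25 million.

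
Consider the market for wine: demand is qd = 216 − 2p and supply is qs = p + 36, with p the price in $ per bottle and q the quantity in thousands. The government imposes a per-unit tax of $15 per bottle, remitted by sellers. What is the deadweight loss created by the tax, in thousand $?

Without the tax, 216 − 2p = p + 36 gives 3p = 180, so p* = $60 and q* = 96.
With the tax collected from sellers, supply shifts: qs = (p − 15) + 36.
New equilibrium: consumers pay $65, sellers receive $50, q = 86. (Wedge: pb − ps = 15.)
Quantity falls by |ΔQ| = |96 − 86| = 10.
DWL = ½ · t · |ΔQ| = ½ · 15 · 10 = $75.

Deadweight loss = $75 thousand.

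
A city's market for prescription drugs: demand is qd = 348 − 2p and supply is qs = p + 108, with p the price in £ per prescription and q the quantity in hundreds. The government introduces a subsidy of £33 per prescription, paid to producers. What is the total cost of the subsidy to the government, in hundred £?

Before the subsidy: set 348 − 2p = p + 108 → p* = £80, q* = 188.
With a per-unit subsidy paid to producers, each receives p + 33 per unit sold, so supply becomes qs = (p + 33) + 108.
Solving gives q = 210 with buyers paying £69 and producers receiving £102 (the £33 wedge).
Outlay = t · Q = 33 · 210 = £6930.

Government outlay = £6930 hundred.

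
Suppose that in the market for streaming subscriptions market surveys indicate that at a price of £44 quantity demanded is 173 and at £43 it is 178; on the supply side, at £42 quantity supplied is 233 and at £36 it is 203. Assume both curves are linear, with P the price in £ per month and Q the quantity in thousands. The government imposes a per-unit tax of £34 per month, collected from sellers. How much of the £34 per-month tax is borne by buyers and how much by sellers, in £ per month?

Buyers bear £17 per month; sellers bear £17 per month.

Demand slope: (178 − 173)/(43 − 44) = -5, so Qd = 393 − 5P.
Supply slope: (203 − 233)/(36 − 42) = 5, so Qs = 5P + 23.
Without the tax, 393 − 5P = 5P + 23 gives 10P = 370, so P* = £37 and Q* = 208.
With the tax collected from sellers, supply shifts: Qs = 5(P − 34) + 23.
Solving gives Q = 123 with buyers paying £54 and sellers receiving £20 (the £34 wedge).
Burden on buyers: £17; on sellers: £17. (They sum to £34.)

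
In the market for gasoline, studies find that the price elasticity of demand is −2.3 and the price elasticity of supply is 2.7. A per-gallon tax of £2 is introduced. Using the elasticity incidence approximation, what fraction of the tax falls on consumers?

Incidence ratio: consumers' share ≈ εs / (εs + |εd|) = 2.7 / (2.7 + 2.3) = 0.54.
Supply is the more elastic side, so consumers bear the larger share.

Consumers' share ≈ 0.54.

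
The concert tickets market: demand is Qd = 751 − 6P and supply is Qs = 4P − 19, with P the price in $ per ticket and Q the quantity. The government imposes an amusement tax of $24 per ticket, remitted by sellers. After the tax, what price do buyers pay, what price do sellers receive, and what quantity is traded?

Buyers pay $86.6; sellers receive $62.6; quantity = 231.4.

Before the tax: set 751 − 6P = 4P − 19 → P* = $77, Q* = 289.
With the tax collected from sellers, supply shifts: Qs = 4(P − 24) − 19.
Solving gives Q = 231.4 with buyers paying $86.6 and sellers receiving $62.6 (the $24 wedge).
The less price-elastic side of the market bears the larger share of a per-unit tax.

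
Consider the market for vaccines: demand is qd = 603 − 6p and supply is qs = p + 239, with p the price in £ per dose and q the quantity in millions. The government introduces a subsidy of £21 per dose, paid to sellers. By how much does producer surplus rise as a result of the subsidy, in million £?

Before the subsidy: set 603 − 6p = p + 239 → p* = £52, q* = 291.
With a per-unit subsidy paid to sellers, each receives p + 21 per unit sold, so supply becomes qs = (p + 21) + 239.
Solving gives q = 309 with buyers paying £49 and sellers receiving £70 (the £21 wedge).
ΔPS is the trapezoid between Q = 309 and Q = 291 of height £18: ½ · (291 + 309) · 18 = £5400.

Producer surplus rises by £5400 million.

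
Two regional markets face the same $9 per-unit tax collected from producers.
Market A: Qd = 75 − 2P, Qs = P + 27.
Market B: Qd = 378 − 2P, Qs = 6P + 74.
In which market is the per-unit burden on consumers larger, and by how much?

Market A: pre-tax P* = $16, Q* = 43; post-tax Q = 37; per-unit burden on consumers = $3.
Market B: pre-tax P* = $38, Q* = 302; post-tax Q = 288.5; per-unit burden on consumers = $6.75.
Difference: $3 vs $6.75 → market B is larger by $3.75.

Market B, by $3.75.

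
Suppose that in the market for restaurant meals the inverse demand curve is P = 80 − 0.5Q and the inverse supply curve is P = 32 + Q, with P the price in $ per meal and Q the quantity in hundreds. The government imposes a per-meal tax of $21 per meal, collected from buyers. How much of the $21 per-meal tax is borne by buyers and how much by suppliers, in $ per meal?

Buyers bear $7 per meal; suppliers bear $14 per meal.

Rewrite in direct form: Qd = 160 − 2P and Qs = P − 32.
Before the tax: set 160 − 2P = P − 32 → P* = $64, Q* = 32.
With the tax collected from buyers, demand (in seller-price terms) shifts: Qd = 160 − 2(P + 21).
Solving gives Q = 18 with buyers paying $71 and suppliers receiving $50 (the $21 wedge).
Burden on buyers: $7; on suppliers: $14. (They sum to $21.)
The less price-elastic side of the market bears the larger share of a per-unit tax.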